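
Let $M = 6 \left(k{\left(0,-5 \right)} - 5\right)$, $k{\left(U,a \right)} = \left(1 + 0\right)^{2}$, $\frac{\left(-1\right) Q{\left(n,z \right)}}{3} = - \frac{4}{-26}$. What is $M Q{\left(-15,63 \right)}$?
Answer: $\frac{144}{13} \approx 11.077$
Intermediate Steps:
$Q{\left(n,z \right)} = - \frac{6}{13}$ ($Q{\left(n,z \right)} = - 3 \left(- \frac{4}{-26}\right) = - 3 \left(\left(-4\right) \left(- \frac{1}{26}\right)\right) = \left(-3\right) \frac{2}{13} = - \frac{6}{13}$)
$k{\left(U,a \right)} = 1$ ($k{\left(U,a \right)} = 1^{2} = 1$)
$M = -24$ ($M = 6 \left(1 - 5\right) = 6 \left(-4\right) = -24$)
$M Q{\left(-15,63 \right)} = \left(-24\right) \left(- \frac{6}{13}\right) = \frac{144}{13}$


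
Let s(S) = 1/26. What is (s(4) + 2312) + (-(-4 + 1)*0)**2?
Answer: 60113/26 ≈ 2312.0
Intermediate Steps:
s(S) = 1/26
(s(4) + 2312) + (-(-4 + 1)*0)**2 = (1/26 + 2312) + (-(-4 + 1)*0)**2 = 60113/26 + (-1*(-3)*0)**2 = 60113/26 + (3*0)**2 = 60113/26 + 0**2 = 60113/26 + 0 = 60113/26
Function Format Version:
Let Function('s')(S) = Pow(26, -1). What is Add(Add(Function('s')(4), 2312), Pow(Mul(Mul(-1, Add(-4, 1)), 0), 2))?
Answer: Rational(60113, 26) ≈ 2312.0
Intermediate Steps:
Function('s')(S) = Rational(1, 26)
Add(Add(Function('s')(4), 2312), Pow(Mul(Mul(-1, Add(-4, 1)), 0), 2)) = Add(Add(Rational(1, 26), 2312), Pow(Mul(Mul(-1, Add(-4, 1)), 0), 2)) = Add(Rational(60113, 26), Pow(Mul(Mul(-1, -3), 0), 2)) = Add(Rational(60113, 26), Pow(Mul(3, 0), 2)) = Add(Rational(60113, 26), Pow(0, 2)) = Add(Rational(60113, 26), 0) = Rational(60113, 26)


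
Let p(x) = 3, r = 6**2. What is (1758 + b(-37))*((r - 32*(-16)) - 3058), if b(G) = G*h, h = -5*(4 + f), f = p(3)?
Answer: -7663030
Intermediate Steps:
r = 36
f = 3
h = -35 (h = -5*(4 + 3) = -5*7 = -35)
b(G) = -35*G (b(G) = G*(-35) = -35*G)
(1758 + b(-37))*((r - 32*(-16)) - 3058) = (1758 - 35*(-37))*((36 - 32*(-16)) - 3058) = (1758 + 1295)*((36 + 512) - 3058) = 3053*(548 - 3058) = 3053*(-2510) = -7663030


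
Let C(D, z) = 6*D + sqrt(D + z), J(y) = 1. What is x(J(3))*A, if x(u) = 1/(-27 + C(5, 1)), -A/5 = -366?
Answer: 1830 - 610*sqrt(6) ≈ 335.81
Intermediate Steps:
A = 1830 (A = -5*(-366) = 1830)
C(D, z) = sqrt(D + z) + 6*D
x(u) = 1/(3 + sqrt(6)) (x(u) = 1/(-27 + (sqrt(5 + 1) + 6*5)) = 1/(-27 + (sqrt(6) + 30)) = 1/(-27 + (30 + sqrt(6))) = 1/(3 + sqrt(6)))
x(J(3))*A = (1 - sqrt(6)/3)*1830 = 1830 - 610*sqrt(6)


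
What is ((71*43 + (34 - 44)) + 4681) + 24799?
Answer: 32523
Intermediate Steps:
((71*43 + (34 - 44)) + 4681) + 24799 = ((3053 - 10) + 4681) + 24799 = (3043 + 4681) + 24799 = 7724 + 24799 = 32523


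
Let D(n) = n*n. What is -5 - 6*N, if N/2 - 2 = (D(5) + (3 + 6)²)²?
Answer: -134861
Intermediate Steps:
D(n) = n²
N = 22476 (N = 4 + 2*(5² + (3 + 6)²)² = 4 + 2*(25 + 9²)² = 4 + 2*(25 + 81)² = 4 + 2*106² = 4 + 2*11236 = 4 + 22472 = 22476)
-5 - 6*N = -5 - 6*22476 = -5 - 134856 = -134861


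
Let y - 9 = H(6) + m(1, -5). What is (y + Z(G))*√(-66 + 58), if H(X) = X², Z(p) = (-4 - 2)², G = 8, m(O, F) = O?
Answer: 164*I*√2 ≈ 231.93*I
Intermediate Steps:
Z(p) = 36 (Z(p) = (-6)² = 36)
y = 46 (y = 9 + (6² + 1) = 9 + (36 + 1) = 9 + 37 = 46)
(y + Z(G))*√(-66 + 58) = (46 + 36)*√(-66 + 58) = 82*√(-8) = 82*(2*I*√2) = 164*I*√2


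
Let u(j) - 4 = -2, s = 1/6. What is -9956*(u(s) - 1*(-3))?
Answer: -49780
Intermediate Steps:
s = ⅙ ≈ 0.16667
u(j) = 2 (u(j) = 4 - 2 = 2)
-9956*(u(s) - 1*(-3)) = -9956*(2 - 1*(-3)) = -9956*(2 + 3) = -9956*5 = -49780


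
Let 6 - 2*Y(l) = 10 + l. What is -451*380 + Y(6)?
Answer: -171385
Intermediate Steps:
Y(l) = -2 - l/2 (Y(l) = 3 - (10 + l)/2 = 3 + (-5 - l/2) = -2 - l/2)
-451*380 + Y(6) = -451*380 + (-2 - ½*6) = -171380 + (-2 - 3) = -171380 - 5 = -171385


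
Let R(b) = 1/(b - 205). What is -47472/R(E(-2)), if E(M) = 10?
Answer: 9257040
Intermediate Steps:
R(b) = 1/(-205 + b)
-47472/R(E(-2)) = -47472/(1/(-205 + 10)) = -47472/(1/(-195)) = -47472/(-1/195) = -47472*(-195) = 9257040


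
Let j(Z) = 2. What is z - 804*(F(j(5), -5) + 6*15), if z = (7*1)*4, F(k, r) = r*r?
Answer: -92432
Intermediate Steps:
F(k, r) = r²
z = 28 (z = 7*4 = 28)
z - 804*(F(j(5), -5) + 6*15) = 28 - 804*((-5)² + 6*15) = 28 - 804*(25 + 90) = 28 - 804*115 = 28 - 92460 = -92432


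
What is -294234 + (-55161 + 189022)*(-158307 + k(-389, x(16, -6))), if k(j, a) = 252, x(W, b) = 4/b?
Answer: -21157694589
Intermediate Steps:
-294234 + (-55161 + 189022)*(-158307 + k(-389, x(16, -6))) = -294234 + (-55161 + 189022)*(-158307 + 252) = -294234 + 133861*(-158055) = -294234 - 21157400355 = -21157694589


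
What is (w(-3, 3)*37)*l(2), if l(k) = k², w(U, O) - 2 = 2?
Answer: 592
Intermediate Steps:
w(U, O) = 4 (w(U, O) = 2 + 2 = 4)
(w(-3, 3)*37)*l(2) = (4*37)*2² = 148*4 = 592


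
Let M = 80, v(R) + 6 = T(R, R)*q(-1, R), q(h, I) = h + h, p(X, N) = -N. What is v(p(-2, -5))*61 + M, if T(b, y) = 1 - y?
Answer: 202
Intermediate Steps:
q(h, I) = 2*h
v(R) = -8 + 2*R (v(R) = -6 + (1 - R)*(2*(-1)) = -6 + (1 - R)*(-2) = -6 + (-2 + 2*R) = -8 + 2*R)
v(p(-2, -5))*61 + M = (-8 + 2*(-1*(-5)))*61 + 80 = (-8 + 2*5)*61 + 80 = (-8 + 10)*61 + 80 = 2*61 + 80 = 122 + 80 = 202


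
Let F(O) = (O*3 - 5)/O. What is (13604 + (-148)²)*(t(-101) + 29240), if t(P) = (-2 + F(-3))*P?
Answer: 1028690432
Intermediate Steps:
F(O) = (-5 + 3*O)/O (F(O) = (3*O - 5)/O = (-5 + 3*O)/O)
t(P) = 8*P/3 (t(P) = (-2 + (3 - 5/(-3)))*P = (-2 + (3 - 5*(-⅓)))*P = (-2 + (3 + 5/3))*P = (-2 + 14/3)*P = 8*P/3)
(13604 + (-148)²)*(t(-101) + 29240) = (13604 + (-148)²)*((8/3)*(-101) + 29240) = (13604 + 21904)*(-808/3 + 29240) = 35508*(86912/3) = 1028690432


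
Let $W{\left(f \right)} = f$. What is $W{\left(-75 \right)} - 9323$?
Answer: $-9398$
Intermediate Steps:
$W{\left(-75 \right)} - 9323 = -75 - 9323 = -9398$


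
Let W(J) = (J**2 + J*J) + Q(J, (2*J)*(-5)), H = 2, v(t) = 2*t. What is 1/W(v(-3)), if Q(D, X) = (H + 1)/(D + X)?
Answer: 18/1297 ≈ 0.013878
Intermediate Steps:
Q(D, X) = 3/(D + X) (Q(D, X) = (2 + 1)/(D + X) = 3/(D + X))
W(J) = 2*J**2 - 1/(3*J) (W(J) = (J**2 + J*J) + 3/(J + (2*J)*(-5)) = (J**2 + J**2) + 3/(J - 10*J) = 2*J**2 + 3/((-9*J)) = 2*J**2 + 3*(-1/(9*J)) = 2*J**2 - 1/(3*J))
1/W(v(-3)) = 1/((-1 + 6*(2*(-3))**3)/(3*((2*(-3))))) = 1/((1/3)*(-1 + 6*(-6)**3)/(-6)) = 1/((1/3)*(-1/6)*(-1 + 6*(-216))) = 1/((1/3)*(-1/6)*(-1 - 1296)) = 1/((1/3)*(-1/6)*(-1297)) = 1/(1297/18) = 18/1297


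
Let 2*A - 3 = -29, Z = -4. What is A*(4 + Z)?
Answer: 0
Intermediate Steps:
A = -13 (A = 3/2 + (½)*(-29) = 3/2 - 29/2 = -13)
A*(4 + Z) = -13*(4 - 4) = -13*0 = 0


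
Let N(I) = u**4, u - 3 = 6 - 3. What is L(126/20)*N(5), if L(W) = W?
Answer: 40824/5 ≈ 8164.8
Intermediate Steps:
u = 6 (u = 3 + (6 - 3) = 3 + 3 = 6)
N(I) = 1296 (N(I) = 6**4 = 1296)
L(126/20)*N(5) = (126/20)*1296 = (126*(1/20))*1296 = (63/10)*1296 = 40824/5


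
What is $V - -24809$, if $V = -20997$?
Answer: $3812$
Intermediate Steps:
$V - -24809 = -20997 - -24809 = -20997 + 24809 = 3812$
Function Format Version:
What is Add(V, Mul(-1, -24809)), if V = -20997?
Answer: 3812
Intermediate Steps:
Add(V, Mul(-1, -24809)) = Add(-20997, Mul(-1, -24809)) = Add(-20997, 24809) = 3812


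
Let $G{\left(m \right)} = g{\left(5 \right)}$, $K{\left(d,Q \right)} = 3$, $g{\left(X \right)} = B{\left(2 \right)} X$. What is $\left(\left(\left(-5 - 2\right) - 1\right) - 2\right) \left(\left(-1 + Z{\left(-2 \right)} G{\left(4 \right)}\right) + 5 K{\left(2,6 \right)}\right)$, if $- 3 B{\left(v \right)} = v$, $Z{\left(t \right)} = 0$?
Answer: $-140$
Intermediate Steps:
$B{\left(v \right)} = - \frac{v}{3}$
$g{\left(X \right)} = - \frac{2 X}{3}$ ($g{\left(X \right)} = \left(- \frac{1}{3}\right) 2 X = - \frac{2 X}{3}$)
$G{\left(m \right)} = - \frac{10}{3}$ ($G{\left(m \right)} = \left(- \frac{2}{3}\right) 5 = - \frac{10}{3}$)
$\left(\left(\left(-5 - 2\right) - 1\right) - 2\right) \left(\left(-1 + Z{\left(-2 \right)} G{\left(4 \right)}\right) + 5 K{\left(2,6 \right)}\right) = \left(\left(\left(-5 - 2\right) - 1\right) - 2\right) \left(\left(-1 + 0 \left(- \frac{10}{3}\right)\right) + 5 \cdot 3\right) = \left(\left(-7 - 1\right) - 2\right) \left(\left(-1 + 0\right) + 15\right) = \left(-8 - 2\right) \left(-1 + 15\right) = \left(-10\right) 14 = -140$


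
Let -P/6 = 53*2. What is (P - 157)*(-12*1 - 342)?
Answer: 280722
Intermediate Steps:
P = -636 (P = -318*2 = -6*106 = -636)
(P - 157)*(-12*1 - 342) = (-636 - 157)*(-12*1 - 342) = -793*(-12 - 342) = -793*(-354) = 280722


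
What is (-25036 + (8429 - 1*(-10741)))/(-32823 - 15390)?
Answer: 5866/48213 ≈ 0.12167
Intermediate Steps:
(-25036 + (8429 - 1*(-10741)))/(-32823 - 15390) = (-25036 + (8429 + 10741))/(-48213) = (-25036 + 19170)*(-1/48213) = -5866*(-1/48213) = 5866/48213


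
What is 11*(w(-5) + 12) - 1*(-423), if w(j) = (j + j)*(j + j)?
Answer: 1655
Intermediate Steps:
w(j) = 4*j² (w(j) = (2*j)*(2*j) = 4*j²)
11*(w(-5) + 12) - 1*(-423) = 11*(4*(-5)² + 12) - 1*(-423) = 11*(4*25 + 12) + 423 = 11*(100 + 12) + 423 = 11*112 + 423 = 1232 + 423 = 1655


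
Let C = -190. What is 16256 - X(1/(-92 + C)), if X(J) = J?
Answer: 4584193/282 ≈ 16256.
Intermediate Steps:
16256 - X(1/(-92 + C)) = 16256 - 1/(-92 - 190) = 16256 - 1/(-282) = 16256 - 1*(-1/282) = 16256 + 1/282 = 4584193/282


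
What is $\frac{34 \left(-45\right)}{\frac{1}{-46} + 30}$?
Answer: $- \frac{70380}{1379} \approx -51.037$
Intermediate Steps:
$\frac{34 \left(-45\right)}{\frac{1}{-46} + 30} = - \frac{1530}{- \frac{1}{46} + 30} = - \frac{1530}{\frac{1379}{46}} = \left(-1530\right) \frac{46}{1379} = - \frac{70380}{1379}$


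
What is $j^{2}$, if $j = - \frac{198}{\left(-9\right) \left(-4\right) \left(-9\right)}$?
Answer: $\frac{121}{324} \approx 0.37346$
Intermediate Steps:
$j = \frac{11}{18}$ ($j = - \frac{198}{36 \left(-9\right)} = - \frac{198}{-324} = \left(-198\right) \left(- \frac{1}{324}\right) = \frac{11}{18} \approx 0.61111$)
$j^{2} = \left(\frac{11}{18}\right)^{2} = \frac{121}{324}$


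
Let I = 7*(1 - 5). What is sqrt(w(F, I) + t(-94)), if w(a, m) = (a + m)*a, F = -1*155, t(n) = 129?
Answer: 3*sqrt(3166) ≈ 168.80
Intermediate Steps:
F = -155
I = -28 (I = 7*(-4) = -28)
w(a, m) = a*(a + m)
sqrt(w(F, I) + t(-94)) = sqrt(-155*(-155 - 28) + 129) = sqrt(-155*(-183) + 129) = sqrt(28365 + 129) = sqrt(28494) = 3*sqrt(3166)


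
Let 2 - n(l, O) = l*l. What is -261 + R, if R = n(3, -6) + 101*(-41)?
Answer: -4409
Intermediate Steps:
n(l, O) = 2 - l**2 (n(l, O) = 2 - l*l = 2 - l**2)
R = -4148 (R = (2 - 1*3**2) + 101*(-41) = (2 - 1*9) - 4141 = (2 - 9) - 4141 = -7 - 4141 = -4148)
-261 + R = -261 - 4148 = -4409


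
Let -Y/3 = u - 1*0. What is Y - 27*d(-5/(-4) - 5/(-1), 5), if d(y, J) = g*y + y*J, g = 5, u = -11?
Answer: -3309/2 ≈ -1654.5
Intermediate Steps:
Y = 33 (Y = -3*(-11 - 1*0) = -3*(-11 + 0) = -3*(-11) = 33)
d(y, J) = 5*y + J*y (d(y, J) = 5*y + y*J = 5*y + J*y)
Y - 27*d(-5/(-4) - 5/(-1), 5) = 33 - 27*(-5/(-4) - 5/(-1))*(5 + 5) = 33 - 27*(-5*(-¼) - 5*(-1))*10 = 33 - 27*(5/4 + 5)*10 = 33 - 675*10/4 = 33 - 27*125/2 = 33 - 3375/2 = -3309/2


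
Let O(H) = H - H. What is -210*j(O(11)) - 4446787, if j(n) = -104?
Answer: -4424947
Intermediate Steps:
O(H) = 0
-210*j(O(11)) - 4446787 = -210*(-104) - 4446787 = 21840 - 4446787 = -4424947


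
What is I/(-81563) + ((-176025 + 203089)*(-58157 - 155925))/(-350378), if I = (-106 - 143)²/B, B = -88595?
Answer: 721849314941231201/43652712943385 ≈ 16536.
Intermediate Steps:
I = -62001/88595 (I = (-106 - 143)²/(-88595) = (-249)²*(-1/88595) = 62001*(-1/88595) = -62001/88595 ≈ -0.69983)
I/(-81563) + ((-176025 + 203089)*(-58157 - 155925))/(-350378) = -62001/88595/(-81563) + ((-176025 + 203089)*(-58157 - 155925))/(-350378) = -62001/88595*(-1/81563) + (27064*(-214082))*(-1/350378) = 62001/7226073985 - 5793915248*(-1/350378) = 62001/7226073985 + 2896957624/175189 = 721849314941231201/43652712943385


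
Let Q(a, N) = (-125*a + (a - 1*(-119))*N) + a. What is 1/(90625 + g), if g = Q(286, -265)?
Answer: -1/52164 ≈ -1.9170e-5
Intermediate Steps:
Q(a, N) = -124*a + N*(119 + a) (Q(a, N) = (-125*a + (a + 119)*N) + a = (-125*a + (119 + a)*N) + a = (-125*a + N*(119 + a)) + a = -124*a + N*(119 + a))
g = -142789 (g = -124*286 + 119*(-265) - 265*286 = -35464 - 31535 - 75790 = -142789)
1/(90625 + g) = 1/(90625 - 142789) = 1/(-52164) = -1/52164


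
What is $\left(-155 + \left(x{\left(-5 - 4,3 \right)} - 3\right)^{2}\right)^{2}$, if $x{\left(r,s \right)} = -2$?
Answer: $16900$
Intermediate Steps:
$\left(-155 + \left(x{\left(-5 - 4,3 \right)} - 3\right)^{2}\right)^{2} = \left(-155 + \left(-2 - 3\right)^{2}\right)^{2} = \left(-155 + \left(-5\right)^{2}\right)^{2} = \left(-155 + 25\right)^{2} = \left(-130\right)^{2} = 16900$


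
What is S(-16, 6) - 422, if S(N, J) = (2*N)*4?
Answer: -550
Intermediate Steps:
S(N, J) = 8*N
S(-16, 6) - 422 = 8*(-16) - 422 = -128 - 422 = -550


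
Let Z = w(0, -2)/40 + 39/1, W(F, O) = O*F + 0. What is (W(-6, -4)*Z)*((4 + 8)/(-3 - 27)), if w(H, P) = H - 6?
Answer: -9324/25 ≈ -372.96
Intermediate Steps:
w(H, P) = -6 + H
W(F, O) = F*O (W(F, O) = F*O + 0 = F*O)
Z = 777/20 (Z = (-6 + 0)/40 + 39/1 = -6*1/40 + 39*1 = -3/20 + 39 = 777/20 ≈ 38.850)
(W(-6, -4)*Z)*((4 + 8)/(-3 - 27)) = (-6*(-4)*(777/20))*((4 + 8)/(-3 - 27)) = (24*(777/20))*(12/(-30)) = 4662*(12*(-1/30))/5 = (4662/5)*(-⅖) = -9324/25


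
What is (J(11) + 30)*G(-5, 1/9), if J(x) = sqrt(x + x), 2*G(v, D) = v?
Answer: -75 - 5*sqrt(22)/2 ≈ -86.726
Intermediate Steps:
G(v, D) = v/2
J(x) = sqrt(2)*sqrt(x) (J(x) = sqrt(2*x) = sqrt(2)*sqrt(x))
(J(11) + 30)*G(-5, 1/9) = (sqrt(2)*sqrt(11) + 30)*((1/2)*(-5)) = (sqrt(22) + 30)*(-5/2) = (30 + sqrt(22))*(-5/2) = -75 - 5*sqrt(22)/2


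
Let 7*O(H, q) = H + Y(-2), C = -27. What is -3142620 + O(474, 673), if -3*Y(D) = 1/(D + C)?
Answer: -1913814341/609 ≈ -3.1426e+6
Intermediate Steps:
Y(D) = -1/(3*(-27 + D)) (Y(D) = -1/(3*(D - 27)) = -1/(3*(-27 + D)))
O(H, q) = 1/609 + H/7 (O(H, q) = (H - 1/(-81 + 3*(-2)))/7 = (H - 1/(-81 - 6))/7 = (H - 1/(-87))/7 = (H - 1*(-1/87))/7 = (H + 1/87)/7 = (1/87 + H)/7 = 1/609 + H/7)
-3142620 + O(474, 673) = -3142620 + (1/609 + (⅐)*474) = -3142620 + (1/609 + 474/7) = -3142620 + 41239/609 = -1913814341/609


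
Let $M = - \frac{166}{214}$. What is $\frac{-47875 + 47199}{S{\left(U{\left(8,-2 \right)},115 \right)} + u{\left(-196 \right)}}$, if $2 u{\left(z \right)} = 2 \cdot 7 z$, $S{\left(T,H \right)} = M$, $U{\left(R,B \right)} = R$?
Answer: $\frac{5564}{11299} \approx 0.49243$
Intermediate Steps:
$M = - \frac{83}{107}$ ($M = \left(-166\right) \frac{1}{214} = - \frac{83}{107} \approx -0.7757$)
$S{\left(T,H \right)} = - \frac{83}{107}$
$u{\left(z \right)} = 7 z$ ($u{\left(z \right)} = \frac{2 \cdot 7 z}{2} = \frac{14 z}{2} = 7 z$)
$\frac{-47875 + 47199}{S{\left(U{\left(8,-2 \right)},115 \right)} + u{\left(-196 \right)}} = \frac{-47875 + 47199}{- \frac{83}{107} + 7 \left(-196\right)} = - \frac{676}{- \frac{83}{107} - 1372} = - \frac{676}{- \frac{146887}{107}} = \left(-676\right) \left(- \frac{107}{146887}\right) = \frac{5564}{11299}$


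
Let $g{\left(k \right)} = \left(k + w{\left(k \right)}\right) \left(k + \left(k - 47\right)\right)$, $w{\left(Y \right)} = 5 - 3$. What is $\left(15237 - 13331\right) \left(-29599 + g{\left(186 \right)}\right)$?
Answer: $60040906$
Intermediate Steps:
$w{\left(Y \right)} = 2$
$g{\left(k \right)} = \left(-47 + 2 k\right) \left(2 + k\right)$ ($g{\left(k \right)} = \left(k + 2\right) \left(k + \left(k - 47\right)\right) = \left(2 + k\right) \left(k + \left(k - 47\right)\right) = \left(2 + k\right) \left(k + \left(-47 + k\right)\right) = \left(2 + k\right) \left(-47 + 2 k\right) = \left(-47 + 2 k\right) \left(2 + k\right)$)
$\left(15237 - 13331\right) \left(-29599 + g{\left(186 \right)}\right) = \left(15237 - 13331\right) \left(-29599 - \left(8092 - 69192\right)\right) = 1906 \left(-29599 - -61100\right) = 1906 \left(-29599 + 61100\right) = 1906 \cdot 31501 = 60040906$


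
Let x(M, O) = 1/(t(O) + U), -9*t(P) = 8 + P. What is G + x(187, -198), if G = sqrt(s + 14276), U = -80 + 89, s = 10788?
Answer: 9/271 + 2*sqrt(6266) ≈ 158.35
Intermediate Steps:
U = 9
t(P) = -8/9 - P/9 (t(P) = -(8 + P)/9 = -8/9 - P/9)
x(M, O) = 1/(73/9 - O/9) (x(M, O) = 1/((-8/9 - O/9) + 9) = 1/(73/9 - O/9))
G = 2*sqrt(6266) (G = sqrt(10788 + 14276) = sqrt(25064) = 2*sqrt(6266) ≈ 158.32)
G + x(187, -198) = 2*sqrt(6266) - 9/(-73 - 198) = 2*sqrt(6266) - 9/(-271) = 2*sqrt(6266) - 9*(-1/271) = 2*sqrt(6266) + 9/271 = 9/271 + 2*sqrt(6266)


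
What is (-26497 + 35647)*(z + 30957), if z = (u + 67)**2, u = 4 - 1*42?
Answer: 290951700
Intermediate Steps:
u = -38 (u = 4 - 42 = -38)
z = 841 (z = (-38 + 67)**2 = 29**2 = 841)
(-26497 + 35647)*(z + 30957) = (-26497 + 35647)*(841 + 30957) = 9150*31798 = 290951700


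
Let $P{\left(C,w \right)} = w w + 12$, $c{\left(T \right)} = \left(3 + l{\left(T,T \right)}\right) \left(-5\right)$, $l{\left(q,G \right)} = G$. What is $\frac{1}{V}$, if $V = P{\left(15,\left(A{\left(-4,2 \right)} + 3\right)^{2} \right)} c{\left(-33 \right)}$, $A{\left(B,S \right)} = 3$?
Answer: $\frac{1}{196200} \approx 5.0968 \cdot 10^{-6}$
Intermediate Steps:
$c{\left(T \right)} = -15 - 5 T$ ($c{\left(T \right)} = \left(3 + T\right) \left(-5\right) = -15 - 5 T$)
$P{\left(C,w \right)} = 12 + w^{2}$ ($P{\left(C,w \right)} = w^{2} + 12 = 12 + w^{2}$)
$V = 196200$ ($V = \left(12 + \left(\left(3 + 3\right)^{2}\right)^{2}\right) \left(-15 - -165\right) = \left(12 + \left(6^{2}\right)^{2}\right) \left(-15 + 165\right) = \left(12 + 36^{2}\right) 150 = \left(12 + 1296\right) 150 = 1308 \cdot 150 = 196200$)
$\frac{1}{V} = \frac{1}{196200}$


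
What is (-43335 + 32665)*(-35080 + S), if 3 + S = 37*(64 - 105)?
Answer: 390522000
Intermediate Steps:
S = -1520 (S = -3 + 37*(64 - 105) = -3 + 37*(-41) = -3 - 1517 = -1520)
(-43335 + 32665)*(-35080 + S) = (-43335 + 32665)*(-35080 - 1520) = -10670*(-36600) = 390522000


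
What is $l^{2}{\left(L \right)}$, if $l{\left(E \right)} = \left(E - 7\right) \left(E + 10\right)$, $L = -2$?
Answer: $5184$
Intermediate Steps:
$l{\left(E \right)} = \left(-7 + E\right) \left(10 + E\right)$
$l^{2}{\left(L \right)} = \left(-70 + \left(-2\right)^{2} + 3 \left(-2\right)\right)^{2} = \left(-70 + 4 - 6\right)^{2} = \left(-72\right)^{2} = 5184$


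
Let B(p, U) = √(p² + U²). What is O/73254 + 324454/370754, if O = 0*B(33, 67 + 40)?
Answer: 162227/185377 ≈ 0.87512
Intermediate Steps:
B(p, U) = √(U² + p²)
O = 0 (O = 0*√((67 + 40)² + 33²) = 0*√(107² + 1089) = 0*√(11449 + 1089) = 0*√12538 = 0)
O/73254 + 324454/370754 = 0/73254 + 324454/370754 = 0*(1/73254) + 324454*(1/370754) = 0 + 162227/185377 = 162227/185377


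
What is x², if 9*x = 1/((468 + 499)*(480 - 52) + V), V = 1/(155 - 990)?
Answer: 697225/9673830052176853161 ≈ 7.2073e-14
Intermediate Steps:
V = -1/835 (V = 1/(-835) = -1/835 ≈ -0.0011976)
x = 835/3110278131 (x = 1/(9*((468 + 499)*(480 - 52) - 1/835)) = 1/(9*(967*428 - 1/835)) = 1/(9*(413876 - 1/835)) = 1/(9*(345586459/835)) = (⅑)*(835/345586459) = 835/3110278131 ≈ 2.6846e-7)
x² = (835/3110278131)² = 697225/9673830052176853161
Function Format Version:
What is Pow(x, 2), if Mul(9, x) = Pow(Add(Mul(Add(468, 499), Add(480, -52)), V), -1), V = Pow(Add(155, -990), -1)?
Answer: Rational(697225, 9673830052176853161) ≈ 7.2073e-14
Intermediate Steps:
V = Rational(-1, 835) (V = Pow(-835, -1) = Rational(-1, 835) ≈ -0.0011976)
x = Rational(835, 3110278131) (x = Mul(Rational(1, 9), Pow(Add(Mul(Add(468, 499), Add(480, -52)), Rational(-1, 835)), -1)) = Mul(Rational(1, 9), Pow(Add(Mul(967, 428), Rational(-1, 835)), -1)) = Mul(Rational(1, 9), Pow(Add(413876, Rational(-1, 835)), -1)) = Mul(Rational(1, 9), Pow(Rational(345586459, 835), -1)) = Mul(Rational(1, 9), Rational(835, 345586459)) = Rational(835, 3110278131) ≈ 2.6846e-7)
Pow(x, 2) = Pow(Rational(835, 3110278131), 2) = Rational(697225, 9673830052176853161)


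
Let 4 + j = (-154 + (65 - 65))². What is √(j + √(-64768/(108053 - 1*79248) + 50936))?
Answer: √(19674510928800 + 57610*√10565290259790)/28805 ≈ 154.72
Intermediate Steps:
j = 23712 (j = -4 + (-154 + (65 - 65))² = -4 + (-154 + 0)² = -4 + (-154)² = -4 + 23716 = 23712)
√(j + √(-64768/(108053 - 1*79248) + 50936)) = √(23712 + √(-64768/(108053 - 1*79248) + 50936)) = √(23712 + √(-64768/(108053 - 79248) + 50936)) = √(23712 + √(-64768/28805 + 50936)) = √(23712 + √(1467146712/28805)) = √(23712 + 2*√10565290259790/28805)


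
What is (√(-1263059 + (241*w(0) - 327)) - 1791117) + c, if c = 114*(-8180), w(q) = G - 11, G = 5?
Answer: -2723637 + 8*I*√19763 ≈ -2.7236e+6 + 1124.6*I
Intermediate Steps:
w(q) = -6 (w(q) = 5 - 11 = -6)
c = -932520
(√(-1263059 + (241*w(0) - 327)) - 1791117) + c = (√(-1263059 + (241*(-6) - 327)) - 1791117) - 932520 = (√(-1263059 + (-1446 - 327)) - 1791117) - 932520 = (√(-1263059 - 1773) - 1791117) - 932520 = (√(-1264832) - 1791117) - 932520 = (8*I*√19763 - 1791117) - 932520 = (-1791117 + 8*I*√19763) - 932520 = -2723637 + 8*I*√19763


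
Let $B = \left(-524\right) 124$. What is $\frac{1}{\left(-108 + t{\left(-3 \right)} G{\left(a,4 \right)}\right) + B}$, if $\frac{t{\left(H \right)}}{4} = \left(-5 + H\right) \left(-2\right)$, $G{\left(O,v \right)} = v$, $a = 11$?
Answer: $- \frac{1}{64828} \approx -1.5425 \cdot 10^{-5}$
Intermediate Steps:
$t{\left(H \right)} = 40 - 8 H$ ($t{\left(H \right)} = 4 \left(-5 + H\right) \left(-2\right) = 4 \left(10 - 2 H\right) = 40 - 8 H$)
$B = -64976$
$\frac{1}{\left(-108 + t{\left(-3 \right)} G{\left(a,4 \right)}\right) + B} = \frac{1}{\left(-108 + \left(40 - -24\right) 4\right) - 64976} = \frac{1}{\left(-108 + \left(40 + 24\right) 4\right) - 64976} = \frac{1}{\left(-108 + 64 \cdot 4\right) - 64976} = \frac{1}{\left(-108 + 256\right) - 64976} = \frac{1}{148 - 64976} = \frac{1}{-64828} = - \frac{1}{64828}$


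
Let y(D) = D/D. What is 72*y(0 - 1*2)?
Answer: 72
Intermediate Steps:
y(D) = 1
72*y(0 - 1*2) = 72*1 = 72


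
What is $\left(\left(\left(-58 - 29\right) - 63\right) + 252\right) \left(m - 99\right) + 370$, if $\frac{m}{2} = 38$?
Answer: $-1976$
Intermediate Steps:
$m = 76$ ($m = 2 \cdot 38 = 76$)
$\left(\left(\left(-58 - 29\right) - 63\right) + 252\right) \left(m - 99\right) + 370 = \left(\left(\left(-58 - 29\right) - 63\right) + 252\right) \left(76 - 99\right) + 370 = \left(\left(-87 - 63\right) + 252\right) \left(-23\right) + 370 = \left(-150 + 252\right) \left(-23\right) + 370 = 102 \left(-23\right) + 370 = -2346 + 370 = -1976$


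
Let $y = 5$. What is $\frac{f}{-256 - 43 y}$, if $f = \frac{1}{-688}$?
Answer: $\frac{1}{324048} \approx 3.086 \cdot 10^{-6}$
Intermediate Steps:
$f = - \frac{1}{688} \approx -0.0014535$
$\frac{f}{-256 - 43 y} = \frac{1}{-256 - 215} \left(- \frac{1}{688}\right) = \frac{1}{-471} \left(- \frac{1}{688}\right) = \left(- \frac{1}{471}\right) \left(- \frac{1}{688}\right) = \frac{1}{324048}$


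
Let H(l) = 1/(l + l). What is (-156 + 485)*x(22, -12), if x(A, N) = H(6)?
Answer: 329/12 ≈ 27.417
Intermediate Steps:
H(l) = 1/(2*l)
x(A, N) = 1/12 (x(A, N) = (½)/6 = (½)*(⅙) = 1/12)
(-156 + 485)*x(22, -12) = (-156 + 485)*(1/12) = 329*(1/12) = 329/12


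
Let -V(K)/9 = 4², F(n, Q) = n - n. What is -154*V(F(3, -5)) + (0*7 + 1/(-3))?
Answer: 66527/3 ≈ 22176.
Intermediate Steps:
F(n, Q) = 0
V(K) = -144 (V(K) = -9*4² = -9*16 = -144)
-154*V(F(3, -5)) + (0*7 + 1/(-3)) = -154*(-144) + (0*7 + 1/(-3)) = 22176 + (0 - ⅓) = 22176 - ⅓ = 66527/3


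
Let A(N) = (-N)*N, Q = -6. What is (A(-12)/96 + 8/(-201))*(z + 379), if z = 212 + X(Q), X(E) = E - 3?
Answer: -60043/67 ≈ -896.16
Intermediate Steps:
A(N) = -N²
X(E) = -3 + E
z = 203 (z = 212 + (-3 - 6) = 212 - 9 = 203)
(A(-12)/96 + 8/(-201))*(z + 379) = (-1*(-12)²/96 + 8/(-201))*(203 + 379) = (-1*144*(1/96) + 8*(-1/201))*582 = (-144*1/96 - 8/201)*582 = (-3/2 - 8/201)*582 = -619/402*582 = -60043/67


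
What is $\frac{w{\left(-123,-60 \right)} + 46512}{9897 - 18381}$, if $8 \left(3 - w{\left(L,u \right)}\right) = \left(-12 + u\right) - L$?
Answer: $- \frac{124023}{22624} \approx -5.4819$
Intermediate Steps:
$w{\left(L,u \right)} = \frac{9}{2} - \frac{u}{8} + \frac{L}{8}$ ($w{\left(L,u \right)} = 3 - \frac{\left(-12 + u\right) - L}{8} = 3 - \frac{-12 + u - L}{8} = 3 + \left(\frac{3}{2} - \frac{u}{8} + \frac{L}{8}\right) = \frac{9}{2} - \frac{u}{8} + \frac{L}{8}$)
$\frac{w{\left(-123,-60 \right)} + 46512}{9897 - 18381} = \frac{\left(\frac{9}{2} - - \frac{15}{2} + \frac{1}{8} \left(-123\right)\right) + 46512}{9897 - 18381} = \frac{\left(\frac{9}{2} + \frac{15}{2} - \frac{123}{8}\right) + 46512}{-8484} = \left(- \frac{27}{8} + 46512\right) \left(- \frac{1}{8484}\right) = \frac{372069}{8} \left(- \frac{1}{8484}\right) = - \frac{124023}{22624}$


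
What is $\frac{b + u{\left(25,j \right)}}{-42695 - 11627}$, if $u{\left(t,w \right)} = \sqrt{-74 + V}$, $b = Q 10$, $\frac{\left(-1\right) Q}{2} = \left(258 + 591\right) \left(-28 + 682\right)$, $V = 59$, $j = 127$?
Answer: $\frac{5552460}{27161} - \frac{i \sqrt{15}}{54322} \approx 204.43 - 7.1297 \cdot 10^{-5} i$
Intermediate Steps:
$Q = -1110492$ ($Q = - 2 \left(258 + 591\right) \left(-28 + 682\right) = - 2 \cdot 849 \cdot 654 = \left(-2\right) 555246 = -1110492$)
$b = -11104920$ ($b = \left(-1110492\right) 10 = -11104920$)
$u{\left(t,w \right)} = i \sqrt{15}$ ($u{\left(t,w \right)} = \sqrt{-74 + 59} = \sqrt{-15} = i \sqrt{15}$)
$\frac{b + u{\left(25,j \right)}}{-42695 - 11627} = \frac{-11104920 + i \sqrt{15}}{-42695 - 11627} = \frac{-11104920 + i \sqrt{15}}{-54322} = \left(-11104920 + i \sqrt{15}\right) \left(- \frac{1}{54322}\right) = \frac{5552460}{27161} - \frac{i \sqrt{15}}{54322}$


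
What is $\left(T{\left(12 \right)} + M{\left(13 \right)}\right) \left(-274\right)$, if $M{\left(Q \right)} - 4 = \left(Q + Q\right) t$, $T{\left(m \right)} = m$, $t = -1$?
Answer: $2740$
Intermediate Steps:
$M{\left(Q \right)} = 4 - 2 Q$ ($M{\left(Q \right)} = 4 + \left(Q + Q\right) \left(-1\right) = 4 + 2 Q \left(-1\right) = 4 - 2 Q$)
$\left(T{\left(12 \right)} + M{\left(13 \right)}\right) \left(-274\right) = \left(12 + \left(4 - 26\right)\right) \left(-274\right) = \left(12 - 22\right) \left(-274\right) = \left(-10\right) \left(-274\right) = 2740$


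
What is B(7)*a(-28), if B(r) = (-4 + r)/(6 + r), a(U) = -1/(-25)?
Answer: 3/325 ≈ 0.0092308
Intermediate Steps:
a(U) = 1/25 (a(U) = -1*(-1/25) = 1/25)
B(r) = (-4 + r)/(6 + r)
B(7)*a(-28) = ((-4 + 7)/(6 + 7))*(1/25) = (3/13)*(1/25) = 3/325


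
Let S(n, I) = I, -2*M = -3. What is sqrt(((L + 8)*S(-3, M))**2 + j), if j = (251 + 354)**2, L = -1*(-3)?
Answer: 11*sqrt(12109)/2 ≈ 605.22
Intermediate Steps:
M = 3/2 (M = -1/2*(-3) = 3/2 ≈ 1.5000)
L = 3
j = 366025 (j = 605**2 = 366025)
sqrt(((L + 8)*S(-3, M))**2 + j) = sqrt(((3 + 8)*(3/2))**2 + 366025) = sqrt((11*(3/2))**2 + 366025) = sqrt((33/2)**2 + 366025) = sqrt(1089/4 + 366025) = sqrt(1465189/4) = 11*sqrt(12109)/2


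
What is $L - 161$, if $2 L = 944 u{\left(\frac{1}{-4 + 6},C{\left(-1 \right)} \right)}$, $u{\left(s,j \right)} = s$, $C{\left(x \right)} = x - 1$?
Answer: $75$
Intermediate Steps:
$C{\left(x \right)} = -1 + x$
$L = 236$ ($L = \frac{944 \frac{1}{-4 + 6}}{2} = \frac{944 \cdot \frac{1}{2}}{2} = \frac{1}{2} \cdot 472 = 236$)
$L - 161 = 236 - 161 = 75$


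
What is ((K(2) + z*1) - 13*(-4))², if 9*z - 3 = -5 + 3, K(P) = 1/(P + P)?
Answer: 3553225/1296 ≈ 2741.7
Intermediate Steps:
K(P) = 1/(2*P)
z = ⅑ (z = ⅓ + (-5 + 3)/9 = ⅓ + (⅑)*(-2) = ⅓ - 2/9 = ⅑ ≈ 0.11111)
((K(2) + z*1) - 13*(-4))² = (((½)/2 + (⅑)*1) - 13*(-4))² = (((½)*(½) + ⅑) + 52)² = ((¼ + ⅑) + 52)² = (13/36 + 52)² = (1885/36)² = 3553225/1296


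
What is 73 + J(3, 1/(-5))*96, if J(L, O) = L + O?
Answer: 1709/5 ≈ 341.80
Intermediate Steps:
73 + J(3, 1/(-5))*96 = 73 + (3 + 1/(-5))*96 = 73 + (3 - 1/5)*96 = 73 + (14/5)*96 = 73 + 1344/5 = 1709/5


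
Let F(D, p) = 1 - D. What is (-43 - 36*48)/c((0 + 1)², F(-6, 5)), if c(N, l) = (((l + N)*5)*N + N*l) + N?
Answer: -1771/48 ≈ -36.896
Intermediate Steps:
c(N, l) = N + N*l + N*(5*N + 5*l) (c(N, l) = (((N + l)*5)*N + N*l) + N = ((5*N + 5*l)*N + N*l) + N = (N*(5*N + 5*l) + N*l) + N = (N*l + N*(5*N + 5*l)) + N = N + N*l + N*(5*N + 5*l))
(-43 - 36*48)/c((0 + 1)², F(-6, 5)) = (-43 - 36*48)/(((0 + 1)²*(1 + 5*(0 + 1)² + 6*(1 - 1*(-6))))) = (-43 - 1728)/((1²*(1 + 5*1² + 6*(1 + 6)))) = -1771/(1 + 5*1 + 6*7) = -1771/(1 + 5 + 42) = -1771/(1*48) = -1771/48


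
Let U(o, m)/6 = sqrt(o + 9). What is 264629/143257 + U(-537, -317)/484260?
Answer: 264629/143257 + 2*I*sqrt(33)/40355 ≈ 1.8472 + 0.0002847*I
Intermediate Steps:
U(o, m) = 6*sqrt(9 + o) (U(o, m) = 6*sqrt(o + 9) = 6*sqrt(9 + o))
264629/143257 + U(-537, -317)/484260 = 264629/143257 + (6*sqrt(9 - 537))/484260 = 264629*(1/143257) + (6*sqrt(-528))*(1/484260) = 264629/143257 + (6*(4*I*sqrt(33)))*(1/484260) = 264629/143257 + (24*I*sqrt(33))*(1/484260) = 264629/143257 + 2*I*sqrt(33)/40355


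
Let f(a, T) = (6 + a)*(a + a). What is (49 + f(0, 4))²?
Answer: 2401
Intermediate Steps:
f(a, T) = 2*a*(6 + a) (f(a, T) = (6 + a)*(2*a) = 2*a*(6 + a))
(49 + f(0, 4))² = (49 + 2*0*(6 + 0))² = (49 + 2*0*6)² = (49 + 0)² = 49² = 2401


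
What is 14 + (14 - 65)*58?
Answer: -2944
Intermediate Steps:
14 + (14 - 65)*58 = 14 - 51*58 = 14 - 2958 = -2944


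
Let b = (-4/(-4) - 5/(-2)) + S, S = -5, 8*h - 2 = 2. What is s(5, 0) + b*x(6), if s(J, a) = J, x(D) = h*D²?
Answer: -22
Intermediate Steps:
h = ½ (h = ¼ + (⅛)*2 = ¼ + ¼ = ½ ≈ 0.50000)
x(D) = D²/2
b = -3/2 (b = (-4/(-4) - 5/(-2)) - 5 = (-4*(-¼) - 5*(-½)) - 5 = (1 + 5/2) - 5 = 7/2 - 5 = -3/2 ≈ -1.5000)
s(5, 0) + b*x(6) = 5 - 3*6²/4 = 5 - 3*36/4 = 5 - 3/2*18 = 5 - 27 = -22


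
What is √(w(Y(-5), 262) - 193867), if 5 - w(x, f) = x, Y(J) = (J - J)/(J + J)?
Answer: I*√193862 ≈ 440.3*I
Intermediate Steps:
Y(J) = 0 (Y(J) = 0/((2*J)) = 0*(1/(2*J)) = 0)
w(x, f) = 5 - x
√(w(Y(-5), 262) - 193867) = √((5 - 1*0) - 193867) = √((5 + 0) - 193867) = √(5 - 193867) = √(-193862) = I*√193862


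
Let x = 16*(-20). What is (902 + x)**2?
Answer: 338724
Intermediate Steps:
x = -320
(902 + x)**2 = (902 - 320)**2 = 582**2 = 338724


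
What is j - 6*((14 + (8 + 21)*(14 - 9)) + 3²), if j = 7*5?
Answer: -973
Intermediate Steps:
j = 35
j - 6*((14 + (8 + 21)*(14 - 9)) + 3²) = 35 - 6*((14 + (8 + 21)*(14 - 9)) + 3²) = 35 - 6*((14 + 29*5) + 9) = 35 - 6*((14 + 145) + 9) = 35 - 6*(159 + 9) = 35 - 6*168 = 35 - 1008 = -973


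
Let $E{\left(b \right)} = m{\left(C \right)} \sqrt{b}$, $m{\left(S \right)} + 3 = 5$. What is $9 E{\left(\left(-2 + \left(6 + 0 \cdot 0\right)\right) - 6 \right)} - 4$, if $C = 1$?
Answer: $-4 + 18 i \sqrt{2} \approx -4.0 + 25.456 i$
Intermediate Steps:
$m{\left(S \right)} = 2$ ($m{\left(S \right)} = -3 + 5 = 2$)
$E{\left(b \right)} = 2 \sqrt{b}$
$9 E{\left(\left(-2 + \left(6 + 0 \cdot 0\right)\right) - 6 \right)} - 4 = 9 \cdot 2 \sqrt{\left(-2 + \left(6 + 0 \cdot 0\right)\right) - 6} - 4 = 9 \cdot 2 \sqrt{\left(-2 + \left(6 + 0\right)\right) - 6} - 4 = 9 \cdot 2 \sqrt{\left(-2 + 6\right) - 6} - 4 = 9 \cdot 2 \sqrt{4 - 6} - 4 = 9 \cdot 2 \sqrt{-2} - 4 = 9 \cdot 2 i \sqrt{2} - 4 = 18 i \sqrt{2} - 4 = -4 + 18 i \sqrt{2}$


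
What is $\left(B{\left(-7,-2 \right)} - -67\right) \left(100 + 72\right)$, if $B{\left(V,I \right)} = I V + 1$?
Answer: $14104$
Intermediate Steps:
$B{\left(V,I \right)} = 1 + I V$
$\left(B{\left(-7,-2 \right)} - -67\right) \left(100 + 72\right) = \left(\left(1 - -14\right) - -67\right) \left(100 + 72\right) = \left(\left(1 + 14\right) + 67\right) 172 = \left(15 + 67\right) 172 = 82 \cdot 172 = 14104$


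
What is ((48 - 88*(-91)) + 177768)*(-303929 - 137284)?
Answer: -81987964512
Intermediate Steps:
((48 - 88*(-91)) + 177768)*(-303929 - 137284) = ((48 + 8008) + 177768)*(-441213) = (8056 + 177768)*(-441213) = 185824*(-441213) = -81987964512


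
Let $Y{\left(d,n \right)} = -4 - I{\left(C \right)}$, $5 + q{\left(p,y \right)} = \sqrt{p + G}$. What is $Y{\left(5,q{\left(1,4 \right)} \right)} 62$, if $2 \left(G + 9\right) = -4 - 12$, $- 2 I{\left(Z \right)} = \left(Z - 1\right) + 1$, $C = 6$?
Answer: $-62$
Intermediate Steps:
$I{\left(Z \right)} = - \frac{Z}{2}$ ($I{\left(Z \right)} = - \frac{\left(Z - 1\right) + 1}{2} = - \frac{\left(-1 + Z\right) + 1}{2} = - \frac{Z}{2}$)
$G = -17$ ($G = -9 + \frac{-4 - 12}{2} = -9 + \frac{1}{2} \left(-16\right) = -9 - 8 = -17$)
$q{\left(p,y \right)} = -5 + \sqrt{-17 + p}$ ($q{\left(p,y \right)} = -5 + \sqrt{p - 17} = -5 + \sqrt{-17 + p}$)
$Y{\left(d,n \right)} = -1$ ($Y{\left(d,n \right)} = -4 - \left(- \frac{1}{2}\right) 6 = -4 - -3 = -4 + 3 = -1$)
$Y{\left(5,q{\left(1,4 \right)} \right)} 62 = \left(-1\right) 62 = -62$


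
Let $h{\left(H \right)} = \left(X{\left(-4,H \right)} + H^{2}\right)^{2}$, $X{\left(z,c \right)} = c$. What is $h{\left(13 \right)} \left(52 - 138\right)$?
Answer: $-2848664$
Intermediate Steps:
$h{\left(H \right)} = \left(H + H^{2}\right)^{2}$
$h{\left(13 \right)} \left(52 - 138\right) = 13^{2} \left(1 + 13\right)^{2} \left(52 - 138\right) = 169 \cdot 14^{2} \left(-86\right) = 169 \cdot 196 \left(-86\right) = 33124 \left(-86\right) = -2848664$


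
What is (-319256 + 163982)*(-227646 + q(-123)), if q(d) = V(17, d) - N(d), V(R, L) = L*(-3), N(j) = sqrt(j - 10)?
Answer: 35290208898 + 155274*I*sqrt(133) ≈ 3.529e+10 + 1.7907e+6*I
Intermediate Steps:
N(j) = sqrt(-10 + j)
V(R, L) = -3*L
q(d) = -sqrt(-10 + d) - 3*d (q(d) = -3*d - sqrt(-10 + d) = -sqrt(-10 + d) - 3*d)
(-319256 + 163982)*(-227646 + q(-123)) = (-319256 + 163982)*(-227646 + (-sqrt(-10 - 123) - 3*(-123))) = -155274*(-227646 + (-sqrt(-133) + 369)) = -155274*(-227646 + (-I*sqrt(133) + 369)) = -155274*(-227646 + (369 - I*sqrt(133))) = -155274*(-227277 - I*sqrt(133)) = 35290208898 + 155274*I*sqrt(133)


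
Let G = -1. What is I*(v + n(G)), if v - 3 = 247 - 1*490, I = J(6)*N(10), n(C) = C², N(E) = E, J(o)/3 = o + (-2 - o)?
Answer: 14340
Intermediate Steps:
J(o) = -6 (J(o) = 3*(o + (-2 - o)) = 3*(-2) = -6)
I = -60 (I = -6*10 = -60)
v = -240 (v = 3 + (247 - 1*490) = 3 + (247 - 490) = 3 - 243 = -240)
I*(v + n(G)) = -60*(-240 + (-1)²) = -60*(-240 + 1) = -60*(-239) = 14340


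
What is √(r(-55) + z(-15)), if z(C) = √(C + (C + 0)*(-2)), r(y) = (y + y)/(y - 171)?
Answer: √(6215 + 12769*√15)/113 ≈ 2.0880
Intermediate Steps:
r(y) = 2*y/(-171 + y) (r(y) = (2*y)/(-171 + y) = 2*y/(-171 + y))
z(C) = √(-C) (z(C) = √(C + C*(-2)) = √(C - 2*C) = √(-C))
√(r(-55) + z(-15)) = √(2*(-55)/(-171 - 55) + √(-1*(-15))) = √(2*(-55)/(-226) + √15) = √(2*(-55)*(-1/226) + √15) = √(55/113 + √15)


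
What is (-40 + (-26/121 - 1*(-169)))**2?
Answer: 242829889/14641 ≈ 16586.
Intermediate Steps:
(-40 + (-26/121 - 1*(-169)))**2 = (-40 + (-26*1/121 + 169))**2 = (-40 + (-26/121 + 169))**2 = (-40 + 20423/121)**2 = (15583/121)**2 = 242829889/14641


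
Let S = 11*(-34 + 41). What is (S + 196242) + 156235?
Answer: 352554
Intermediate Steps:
S = 77 (S = 11*7 = 77)
(S + 196242) + 156235 = (77 + 196242) + 156235 = 196319 + 156235 = 352554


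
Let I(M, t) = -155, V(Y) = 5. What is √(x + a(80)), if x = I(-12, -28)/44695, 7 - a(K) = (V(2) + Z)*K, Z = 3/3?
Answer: I*√37795683142/8939 ≈ 21.749*I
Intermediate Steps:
Z = 1 (Z = 3*(⅓) = 1)
a(K) = 7 - 6*K (a(K) = 7 - (5 + 1)*K = 7 - 6*K)
x = -31/8939 (x = -155/44695 = -155*1/44695 = -31/8939 ≈ -0.0034680)
√(x + a(80)) = √(-31/8939 + (7 - 6*80)) = √(-31/8939 + (7 - 480)) = √(-31/8939 - 473) = √(-4228178/8939) = I*√37795683142/8939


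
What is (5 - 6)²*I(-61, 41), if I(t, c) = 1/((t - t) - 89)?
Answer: -1/89 ≈ -0.011236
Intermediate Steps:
I(t, c) = -1/89 (I(t, c) = 1/(0 - 89) = 1/(-89) = -1/89)
(5 - 6)²*I(-61, 41) = (5 - 6)²*(-1/89) = (-1)²*(-1/89) = 1*(-1/89) = -1/89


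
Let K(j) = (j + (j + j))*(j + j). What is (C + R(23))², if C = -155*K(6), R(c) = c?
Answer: 1119370849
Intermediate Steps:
K(j) = 6*j² (K(j) = (j + 2*j)*(2*j) = (3*j)*(2*j) = 6*j²)
C = -33480 (C = -930*6² = -930*36 = -155*216 = -33480)
(C + R(23))² = (-33480 + 23)² = (-33457)² = 1119370849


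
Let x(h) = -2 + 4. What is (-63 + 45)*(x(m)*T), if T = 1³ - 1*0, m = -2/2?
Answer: -36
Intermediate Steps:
m = -1 (m = -2*½ = -1)
T = 1 (T = 1 + 0 = 1)
x(h) = 2
(-63 + 45)*(x(m)*T) = (-63 + 45)*(2*1) = -18*2 = -36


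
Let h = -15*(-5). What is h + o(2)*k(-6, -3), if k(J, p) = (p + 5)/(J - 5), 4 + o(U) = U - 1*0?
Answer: 829/11 ≈ 75.364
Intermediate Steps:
o(U) = -4 + U (o(U) = -4 + (U - 1*0) = -4 + (U + 0) = -4 + U)
h = 75
k(J, p) = (5 + p)/(-5 + J)
h + o(2)*k(-6, -3) = 75 + (-4 + 2)*((5 - 3)/(-5 - 6)) = 75 - 2*2/(-11) = 75 - (-2)*2/11 = 75 - 2*(-2/11) = 75 + 4/11 = 829/11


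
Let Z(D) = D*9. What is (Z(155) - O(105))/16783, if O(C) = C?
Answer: 1290/16783 ≈ 0.076864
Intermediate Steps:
Z(D) = 9*D
(Z(155) - O(105))/16783 = (9*155 - 1*105)/16783 = (1395 - 105)*(1/16783) = 1290*(1/16783) = 1290/16783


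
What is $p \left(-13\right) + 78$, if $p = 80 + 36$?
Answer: $-1430$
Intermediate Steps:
$p = 116$
$p \left(-13\right) + 78 = 116 \left(-13\right) + 78 = -1508 + 78 = -1430$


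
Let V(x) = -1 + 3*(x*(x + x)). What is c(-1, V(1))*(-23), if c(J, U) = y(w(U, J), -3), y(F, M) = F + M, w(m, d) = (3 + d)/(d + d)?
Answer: 92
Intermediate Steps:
w(m, d) = (3 + d)/(2*d) (w(m, d) = (3 + d)/((2*d)) = (3 + d)*(1/(2*d)) = (3 + d)/(2*d))
V(x) = -1 + 6*x² (V(x) = -1 + 3*(x*(2*x)) = -1 + 3*(2*x²) = -1 + 6*x²)
c(J, U) = -3 + (3 + J)/(2*J) (c(J, U) = (3 + J)/(2*J) - 3 = -3 + (3 + J)/(2*J))
c(-1, V(1))*(-23) = ((½)*(3 - 5*(-1))/(-1))*(-23) = ((½)*(-1)*(3 + 5))*(-23) = ((½)*(-1)*8)*(-23) = -4*(-23) = 92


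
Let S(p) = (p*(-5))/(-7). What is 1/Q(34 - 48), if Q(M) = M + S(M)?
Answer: -1/24 ≈ -0.041667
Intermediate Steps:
S(p) = 5*p/7 (S(p) = -5*p*(-⅐) = 5*p/7)
Q(M) = 12*M/7 (Q(M) = M + 5*M/7 = 12*M/7)
1/Q(34 - 48) = 1/(12*(34 - 48)/7) = 1/((12/7)*(-14)) = 1/(-24) = -1/24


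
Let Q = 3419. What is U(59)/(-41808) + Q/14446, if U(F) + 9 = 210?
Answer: 348353/1502384 ≈ 0.23187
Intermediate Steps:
U(F) = 201 (U(F) = -9 + 210 = 201)
U(59)/(-41808) + Q/14446 = 201/(-41808) + 3419/14446 = 201*(-1/41808) + 3419*(1/14446) = -1/208 + 3419/14446 = 348353/1502384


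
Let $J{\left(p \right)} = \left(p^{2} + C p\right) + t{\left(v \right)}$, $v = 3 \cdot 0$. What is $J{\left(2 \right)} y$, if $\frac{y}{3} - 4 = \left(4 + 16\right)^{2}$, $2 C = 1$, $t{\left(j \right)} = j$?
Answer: $6060$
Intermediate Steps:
$v = 0$
$C = \frac{1}{2}$ ($C = \frac{1}{2} \cdot 1 = \frac{1}{2} \approx 0.5$)
$y = 1212$ ($y = 12 + 3 \left(4 + 16\right)^{2} = 12 + 3 \cdot 20^{2} = 12 + 3 \cdot 400 = 12 + 1200 = 1212$)
$J{\left(p \right)} = p^{2} + \frac{p}{2}$ ($J{\left(p \right)} = \left(p^{2} + \frac{p}{2}\right) + 0 = p^{2} + \frac{p}{2}$)
$J{\left(2 \right)} y = 2 \left(\frac{1}{2} + 2\right) 1212 = 2 \cdot \frac{5}{2} \cdot 1212 = 5 \cdot 1212 = 6060$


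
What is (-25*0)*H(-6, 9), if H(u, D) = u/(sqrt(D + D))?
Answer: 0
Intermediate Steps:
H(u, D) = u*sqrt(2)/(2*sqrt(D)) (H(u, D) = u/(sqrt(2*D)) = u/((sqrt(2)*sqrt(D))) = u*(sqrt(2)/(2*sqrt(D))) = u*sqrt(2)/(2*sqrt(D)))
(-25*0)*H(-6, 9) = (-25*0)*((1/2)*(-6)*sqrt(2)/sqrt(9)) = 0*((1/2)*(-6)*sqrt(2)*(1/3)) = 0*(-sqrt(2)) = 0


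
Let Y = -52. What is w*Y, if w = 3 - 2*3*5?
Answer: 1404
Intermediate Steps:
w = -27 (w = 3 - 6*5 = 3 - 30 = -27)
w*Y = -27*(-52) = 1404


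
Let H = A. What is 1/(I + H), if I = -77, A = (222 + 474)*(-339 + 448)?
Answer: 1/75787 ≈ 1.3195e-5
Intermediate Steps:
A = 75864 (A = 696*109 = 75864)
H = 75864
1/(I + H) = 1/(-77 + 75864) = 1/75787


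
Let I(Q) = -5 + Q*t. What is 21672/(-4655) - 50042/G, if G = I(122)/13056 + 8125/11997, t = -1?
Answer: -1737580041851112/23176664455 ≈ -74971.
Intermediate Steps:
I(Q) = -5 - Q (I(Q) = -5 + Q*(-1) = -5 - Q)
G = 34852127/52210944 (G = (-5 - 1*122)/13056 + 8125/11997 = (-5 - 122)*(1/13056) + 8125*(1/11997) = -127*1/13056 + 8125/11997 = -127/13056 + 8125/11997 = 34852127/52210944 ≈ 0.66753)
21672/(-4655) - 50042/G = 21672/(-4655) - 50042/34852127/52210944 = 21672*(-1/4655) - 50042*52210944/34852127 = -3096/665 - 2612740059648/34852127 = -1737580041851112/23176664455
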